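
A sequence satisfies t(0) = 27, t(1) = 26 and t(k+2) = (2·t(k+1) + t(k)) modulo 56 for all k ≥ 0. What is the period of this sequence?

24

Listing terms: t(0) = 27,  t(1) = 26,  t(2) = 23,  t(3) = 16,  t(4) = 55,  t(5) = 14,  t(6) = 27,  t(7) = 12,  t(8) = 51,  t(9) = 2,  t(10) = 55,  t(11) = 0,  t(12) = 55,  t(13) = 54,  t(14) = 51,  t(15) = 44,  t(16) = 27,  t(17) = 42,  t(18) = 55,  t(19) = 40,  t(20) = 23,  t(21) = 30,  t(22) = 27,  t(23) = 28,  t(24) = 27,  t(25) = 26.
Since (t(24), t(25)) = (t(0), t(1)) = (27, 26) (two consecutive terms determine the rest), the sequence is periodic with period 24.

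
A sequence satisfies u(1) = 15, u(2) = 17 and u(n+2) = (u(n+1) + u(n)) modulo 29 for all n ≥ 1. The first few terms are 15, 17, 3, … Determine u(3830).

22

Computing terms: u(1) = 15,  u(2) = 17,  u(3) = 3,  u(4) = 20,  u(5) = 23,  u(6) = 14,  u(7) = 8,  u(8) = 22,  u(9) = 1,  u(10) = 23,  u(11) = 24,  u(12) = 18,  u(13) = 13,  u(14) = 2,  u(15) = 15,  u(16) = 17.
The sequence repeats with period 14.
So u(3830) = u(1 + ((3830-1) mod 14)) = u(8) = 22.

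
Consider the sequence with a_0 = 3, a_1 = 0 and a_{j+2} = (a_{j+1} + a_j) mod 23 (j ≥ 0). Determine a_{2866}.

Listing terms: a_0 = 3; a_1 = 0; a_2 = 3; a_3 = 3; a_4 = 6; a_5 = 9; a_6 = 15; a_7 = 1; a_8 = 16; a_9 = 17; a_{10} = 10; a_{11} = 4; a_{12} = 14; a_{13} = 18; a_{14} = 9; a_{15} = 4; a_{16} = 13; a_{17} = 17; a_{18} = 7; a_{19} = 1; a_{20} = 8; a_{21} = 9; a_{22} = 17; a_{23} = 3; a_{24} = 20; a_{25} = 0; a_{26} = 20; a_{27} = 20; a_{28} = 17; a_{29} = 14; a_{30} = 8; a_{31} = 22; a_{32} = 7; a_{33} = 6; a_{34} = 13; a_{35} = 19; a_{36} = 9; a_{37} = 5; a_{38} = 14; a_{39} = 19; a_{40} = 10; a_{41} = 6; a_{42} = 16; a_{43} = 22; a_{44} = 15; a_{45} = 14; a_{46} = 6; a_{47} = 20; a_{48} = 3; a_{49} = 0.
Since (a_{48}, a_{49}) = (a_0, a_1) = (3, 0) (two consecutive terms determine the rest), the sequence is periodic with period 48.
So a_{2866} = a_{0 + ((2866-0) mod 48)} = a_{34} = 13.

13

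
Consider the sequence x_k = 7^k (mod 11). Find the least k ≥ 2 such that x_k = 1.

Listing terms: x_1 = 7, x_2 = 5, x_3 = 2, x_4 = 3, x_5 = 10, x_6 = 4, x_7 = 6, x_8 = 9, x_9 = 8, x_{10} = 1, x_{11} = 7.
The sequence repeats with period 10.
The value 1 first appears (with k ≥ 2) at x_{10}.

10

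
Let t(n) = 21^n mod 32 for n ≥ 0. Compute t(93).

t(0) = 1; t(1) = 21; t(2) = 25; t(3) = 13; t(4) = 17; t(5) = 5; t(6) = 9; t(7) = 29; t(8) = 1.
Since t(8) = t(0) = 1, the sequence is periodic with period 8.
(93 - 0) mod 8 = 5, so t(93) = t(5) = 5.

5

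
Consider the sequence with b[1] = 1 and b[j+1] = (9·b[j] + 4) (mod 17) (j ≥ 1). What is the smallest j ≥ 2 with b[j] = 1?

b[1] = 1, b[2] = 13, b[3] = 2, b[4] = 5, b[5] = 15, b[6] = 3, b[7] = 14, b[8] = 11, b[9] = 1.
The sequence repeats with period 8.
The value 1 next appears (with j ≥ 2) at b[9].

9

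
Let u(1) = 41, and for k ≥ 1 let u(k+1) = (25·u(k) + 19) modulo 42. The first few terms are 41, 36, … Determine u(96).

16

We have u(1) = 41,  u(2) = 36,  u(3) = 37,  u(4) = 20,  u(5) = 15,  u(6) = 16,  u(7) = 41.
The sequence repeats with period 6.
(96 - 1) mod 6 = 5, so u(96) = u(6) = 16.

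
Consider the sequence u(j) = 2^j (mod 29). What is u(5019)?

Listing terms: u(1) = 2, u(2) = 4, u(3) = 8, u(4) = 16, u(5) = 3, u(6) = 6, u(7) = 12, u(8) = 24, u(9) = 19, u(10) = 9, u(11) = 18, u(12) = 7, u(13) = 14, u(14) = 28, u(15) = 27, u(16) = 25, u(17) = 21, u(18) = 13, u(19) = 26, u(20) = 23, u(21) = 17, u(22) = 5, u(23) = 10, u(24) = 20, u(25) = 11, u(26) = 22, u(27) = 15, u(28) = 1, u(29) = 2.
Since u(29) = u(1) = 2, the sequence is periodic with period 28.
So u(5019) = u(1 + ((5019-1) mod 28)) = u(7) = 12.

12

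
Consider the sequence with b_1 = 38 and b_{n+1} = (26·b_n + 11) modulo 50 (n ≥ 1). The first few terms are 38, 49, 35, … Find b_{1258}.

15

Computing terms: b_1 = 38,  b_2 = 49,  b_3 = 35,  b_4 = 21,  b_5 = 7,  b_6 = 43,  b_7 = 29,  b_8 = 15,  b_9 = 1,  b_{10} = 37,  b_{11} = 23,  b_{12} = 9,  b_{13} = 45,  b_{14} = 31,  b_{15} = 17,  b_{16} = 3,  b_{17} = 39,  b_{18} = 25,  b_{19} = 11,  b_{20} = 47,  b_{21} = 33,  b_{22} = 19,  b_{23} = 5,  b_{24} = 41,  b_{25} = 27,  b_{26} = 13,  b_{27} = 49.
Since b_{27} = b_2 = 49, the sequence is eventually periodic: after a pre-period of length 1 it cycles with period 25.
For n ≥ 2, b_n depends only on (n - 2) mod 25. (1258 - 2) mod 25 = 6, so b_{1258} = b_8 = 15.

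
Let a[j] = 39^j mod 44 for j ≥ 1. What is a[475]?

43

We have a[1] = 39; a[2] = 25; a[3] = 7; a[4] = 9; a[5] = 43; a[6] = 5; a[7] = 19; a[8] = 37; a[9] = 35; a[10] = 1; a[11] = 39.
The sequence repeats with period 10.
(475 - 1) mod 10 = 4, so a[475] = a[5] = 43.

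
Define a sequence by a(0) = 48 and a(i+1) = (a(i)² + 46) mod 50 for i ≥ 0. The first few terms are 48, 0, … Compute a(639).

12

Listing terms: a(0) = 48,  a(1) = 0,  a(2) = 46,  a(3) = 12,  a(4) = 40,  a(5) = 46.
Since a(5) = a(2) = 46, the sequence is eventually periodic: after a pre-period of length 2 it cycles with period 3.
For i ≥ 2, a(i) depends only on (i - 2) mod 3. (639 - 2) mod 3 = 1, so a(639) = a(3) = 12.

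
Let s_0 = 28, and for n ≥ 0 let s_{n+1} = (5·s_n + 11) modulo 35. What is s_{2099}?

s_0 = 28,  s_1 = 11,  s_2 = 31,  s_3 = 26,  s_4 = 1,  s_5 = 16,  s_6 = 21,  s_7 = 11.
Since s_7 = s_1 = 11, the sequence is eventually periodic: after a pre-period of length 1 it cycles with period 6.
For n ≥ 1, s_n depends only on (n - 1) mod 6. (2099 - 1) mod 6 = 4, so s_{2099} = s_5 = 16.

16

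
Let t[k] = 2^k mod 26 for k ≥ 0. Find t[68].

22

Listing terms: t[0] = 1,  t[1] = 2,  t[2] = 4,  t[3] = 8,  t[4] = 16,  t[5] = 6,  t[6] = 12,  t[7] = 24,  t[8] = 22,  t[9] = 18,  t[10] = 10,  t[11] = 20,  t[12] = 14,  t[13] = 2.
Since t[13] = t[1] = 2, the sequence is eventually periodic: after a pre-period of length 1 it cycles with period 12.
For k ≥ 1, t[k] depends only on (k - 1) mod 12. (68 - 1) mod 12 = 7, so t[68] = t[8] = 22.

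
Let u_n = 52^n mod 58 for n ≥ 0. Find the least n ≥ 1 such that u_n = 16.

Computing terms: u_0 = 1,  u_1 = 52,  u_2 = 36,  u_3 = 16,  u_4 = 20,  u_5 = 54,  u_6 = 24,  u_7 = 30,  u_8 = 52.
Since u_8 = u_1 = 52, the sequence is eventually periodic: after a pre-period of length 1 it cycles with period 7.
The value 16 first appears (with n ≥ 1) at u_3.

3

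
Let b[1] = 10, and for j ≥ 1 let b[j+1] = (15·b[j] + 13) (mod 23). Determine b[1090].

21

We have b[1] = 10; b[2] = 2; b[3] = 20; b[4] = 14; b[5] = 16; b[6] = 0; b[7] = 13; b[8] = 1; b[9] = 5; b[10] = 19; b[11] = 22; b[12] = 21; b[13] = 6; b[14] = 11; b[15] = 17; b[16] = 15; b[17] = 8; b[18] = 18; b[19] = 7; b[20] = 3; b[21] = 12; b[22] = 9; b[23] = 10.
Since b[23] = b[1] = 10, the sequence is periodic with period 22.
(1090 - 1) mod 22 = 11, so b[1090] = b[12] = 21.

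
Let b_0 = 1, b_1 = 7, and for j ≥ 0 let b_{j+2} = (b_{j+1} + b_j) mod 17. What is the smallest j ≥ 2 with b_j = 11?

10

Listing terms: b_0 = 1, b_1 = 7, b_2 = 8, b_3 = 15, b_4 = 6, b_5 = 4, b_6 = 10, b_7 = 14, b_8 = 7, b_9 = 4, b_{10} = 11, b_{11} = 15, b_{12} = 9, b_{13} = 7, b_{14} = 16, b_{15} = 6, b_{16} = 5, b_{17} = 11, b_{18} = 16, b_{19} = 10, b_{20} = 9, b_{21} = 2, b_{22} = 11, b_{23} = 13, b_{24} = 7, b_{25} = 3, b_{26} = 10, b_{27} = 13, b_{28} = 6, b_{29} = 2, b_{30} = 8, b_{31} = 10, b_{32} = 1, b_{33} = 11, b_{34} = 12, b_{35} = 6, b_{36} = 1, b_{37} = 7.
The sequence repeats with period 36.
The value 11 first appears (with j ≥ 2) at b_{10}.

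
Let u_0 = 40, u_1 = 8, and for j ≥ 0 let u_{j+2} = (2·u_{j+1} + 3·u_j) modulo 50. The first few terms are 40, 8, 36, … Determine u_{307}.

Listing terms: u_0 = 40, u_1 = 8, u_2 = 36, u_3 = 46, u_4 = 0, u_5 = 38, u_6 = 26, u_7 = 16, u_8 = 10, u_9 = 18, u_{10} = 16, u_{11} = 36, u_{12} = 20, u_{13} = 48, u_{14} = 6, u_{15} = 6, u_{16} = 30, u_{17} = 28, u_{18} = 46, u_{19} = 26, u_{20} = 40, u_{21} = 8.
Since (u_{20}, u_{21}) = (u_0, u_1) = (40, 8) (two consecutive terms determine the rest), the sequence is periodic with period 20.
(307 - 0) mod 20 = 7, so u_{307} = u_7 = 16.

16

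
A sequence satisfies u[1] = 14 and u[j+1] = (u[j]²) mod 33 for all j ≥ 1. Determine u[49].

25

Listing terms: u[1] = 14,  u[2] = 31,  u[3] = 4,  u[4] = 16,  u[5] = 25,  u[6] = 31.
Since u[6] = u[2] = 31, the sequence is eventually periodic: after a pre-period of length 1 it cycles with period 4.
For j ≥ 2, u[j] depends only on (j - 2) mod 4. (49 - 2) mod 4 = 3, so u[49] = u[5] = 25.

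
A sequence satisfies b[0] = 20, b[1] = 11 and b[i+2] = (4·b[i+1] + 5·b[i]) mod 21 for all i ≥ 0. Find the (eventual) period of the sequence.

6

Computing terms: b[0] = 20,  b[1] = 11,  b[2] = 18,  b[3] = 1,  b[4] = 10,  b[5] = 3,  b[6] = 20,  b[7] = 11.
Since (b[6], b[7]) = (b[0], b[1]) = (20, 11) (two consecutive terms determine the rest), the sequence is periodic with period 6.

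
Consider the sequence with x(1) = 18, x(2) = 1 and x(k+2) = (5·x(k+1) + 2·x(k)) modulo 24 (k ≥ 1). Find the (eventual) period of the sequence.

x(1) = 18,  x(2) = 1,  x(3) = 17,  x(4) = 15,  x(5) = 13,  x(6) = 23,  x(7) = 21,  x(8) = 7,  x(9) = 5,  x(10) = 15,  x(11) = 13.
Since (x(10), x(11)) = (x(4), x(5)) = (15, 13) (two consecutive terms determine the rest), the sequence is eventually periodic: after a pre-period of length 3 it cycles with period 6.

6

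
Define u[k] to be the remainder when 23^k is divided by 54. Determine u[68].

25

Computing terms: u[1] = 23, u[2] = 43, u[3] = 17, u[4] = 13, u[5] = 29, u[6] = 19, u[7] = 5, u[8] = 7, u[9] = 53, u[10] = 31, u[11] = 11, u[12] = 37, u[13] = 41, u[14] = 25, u[15] = 35, u[16] = 49, u[17] = 47, u[18] = 1, u[19] = 23.
The sequence repeats with period 18.
So u[68] = u[1 + ((68-1) mod 18)] = u[14] = 25.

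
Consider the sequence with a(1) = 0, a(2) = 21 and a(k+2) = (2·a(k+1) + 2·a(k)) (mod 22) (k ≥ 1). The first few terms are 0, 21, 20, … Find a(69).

6

Computing terms: a(1) = 0,  a(2) = 21,  a(3) = 20,  a(4) = 16,  a(5) = 6,  a(6) = 0,  a(7) = 12,  a(8) = 2,  a(9) = 6,  a(10) = 16,  a(11) = 0,  a(12) = 10,  a(13) = 20,  a(14) = 16.
Since (a(13), a(14)) = (a(3), a(4)) = (20, 16) (two consecutive terms determine the rest), the sequence is eventually periodic: after a pre-period of length 2 it cycles with period 10.
For k ≥ 3, a(k) depends only on (k - 3) mod 10. (69 - 3) mod 10 = 6, so a(69) = a(9) = 6.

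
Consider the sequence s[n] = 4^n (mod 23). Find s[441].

4

We have s[0] = 1; s[1] = 4; s[2] = 16; s[3] = 18; s[4] = 3; s[5] = 12; s[6] = 2; s[7] = 8; s[8] = 9; s[9] = 13; s[10] = 6; s[11] = 1.
Since s[11] = s[0] = 1, the sequence is periodic with period 11.
So s[441] = s[0 + ((441-0) mod 11)] = s[1] = 4.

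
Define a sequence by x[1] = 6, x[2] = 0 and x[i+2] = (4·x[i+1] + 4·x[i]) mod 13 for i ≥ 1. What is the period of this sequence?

21

x[1] = 6,  x[2] = 0,  x[3] = 11,  x[4] = 5,  x[5] = 12,  x[6] = 3,  x[7] = 8,  x[8] = 5,  x[9] = 0,  x[10] = 7,  x[11] = 2,  x[12] = 10,  x[13] = 9,  x[14] = 11,  x[15] = 2,  x[16] = 0,  x[17] = 8,  x[18] = 6,  x[19] = 4,  x[20] = 1,  x[21] = 7,  x[22] = 6,  x[23] = 0.
Since (x[22], x[23]) = (x[1], x[2]) = (6, 0) (two consecutive terms determine the rest), the sequence is periodic with period 21.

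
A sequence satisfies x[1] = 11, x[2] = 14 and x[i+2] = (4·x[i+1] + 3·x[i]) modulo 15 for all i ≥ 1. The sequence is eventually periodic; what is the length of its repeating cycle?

24

x[1] = 11; x[2] = 14; x[3] = 14; x[4] = 8; x[5] = 14; x[6] = 5; x[7] = 2; x[8] = 8; x[9] = 8; x[10] = 11; x[11] = 8; x[12] = 5; x[13] = 14; x[14] = 11; x[15] = 11; x[16] = 2; x[17] = 11; x[18] = 5; x[19] = 8; x[20] = 2; x[21] = 2; x[22] = 14; x[23] = 2; x[24] = 5; x[25] = 11; x[26] = 14.
The sequence repeats with period 24.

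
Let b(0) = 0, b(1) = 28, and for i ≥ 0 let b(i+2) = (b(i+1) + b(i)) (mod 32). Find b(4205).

Computing terms: b(0) = 0; b(1) = 28; b(2) = 28; b(3) = 24; b(4) = 20; b(5) = 12; b(6) = 0; b(7) = 12; b(8) = 12; b(9) = 24; b(10) = 4; b(11) = 28; b(12) = 0; b(13) = 28.
The sequence repeats with period 12.
(4205 - 0) mod 12 = 5, so b(4205) = b(5) = 12.

12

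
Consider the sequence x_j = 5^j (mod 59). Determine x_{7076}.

We have x_1 = 5, x_2 = 25, x_3 = 7, x_4 = 35, x_5 = 57, x_6 = 49, x_7 = 9, x_8 = 45, x_9 = 48, x_{10} = 4, x_{11} = 20, x_{12} = 41, x_{13} = 28, x_{14} = 22, x_{15} = 51, x_{16} = 19, x_{17} = 36, x_{18} = 3, x_{19} = 15, x_{20} = 16, x_{21} = 21, x_{22} = 46, x_{23} = 53, x_{24} = 29, x_{25} = 27, x_{26} = 17, x_{27} = 26, x_{28} = 12, x_{29} = 1, x_{30} = 5.
The sequence repeats with period 29.
(7076 - 1) mod 29 = 28, so x_{7076} = x_{29} = 1.

1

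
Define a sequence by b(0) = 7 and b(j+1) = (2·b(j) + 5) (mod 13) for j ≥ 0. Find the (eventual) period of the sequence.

b(0) = 7; b(1) = 6; b(2) = 4; b(3) = 0; b(4) = 5; b(5) = 2; b(6) = 9; b(7) = 10; b(8) = 12; b(9) = 3; b(10) = 11; b(11) = 1; b(12) = 7.
The sequence repeats with period 12.

12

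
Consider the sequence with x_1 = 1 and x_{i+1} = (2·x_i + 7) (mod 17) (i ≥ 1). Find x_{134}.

Listing terms: x_1 = 1, x_2 = 9, x_3 = 8, x_4 = 6, x_5 = 2, x_6 = 11, x_7 = 12, x_8 = 14, x_9 = 1.
The sequence repeats with period 8.
So x_{134} = x_{1 + ((134-1) mod 8)} = x_6 = 11.

11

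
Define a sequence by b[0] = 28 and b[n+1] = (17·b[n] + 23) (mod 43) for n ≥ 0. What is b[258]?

13

Computing terms: b[0] = 28,  b[1] = 26,  b[2] = 35,  b[3] = 16,  b[4] = 37,  b[5] = 7,  b[6] = 13,  b[7] = 29,  b[8] = 0,  b[9] = 23,  b[10] = 27,  b[11] = 9,  b[12] = 4,  b[13] = 5,  b[14] = 22,  b[15] = 10,  b[16] = 21,  b[17] = 36,  b[18] = 33,  b[19] = 25,  b[20] = 18,  b[21] = 28.
Since b[21] = b[0] = 28, the sequence is periodic with period 21.
(258 - 0) mod 21 = 6, so b[258] = b[6] = 13.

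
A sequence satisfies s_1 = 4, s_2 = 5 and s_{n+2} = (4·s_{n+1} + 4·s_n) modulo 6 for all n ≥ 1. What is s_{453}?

2

Listing terms: s_1 = 4; s_2 = 5; s_3 = 0; s_4 = 2; s_5 = 2; s_6 = 4; s_7 = 0; s_8 = 4; s_9 = 4; s_{10} = 2; s_{11} = 0; s_{12} = 2.
Since (s_{11}, s_{12}) = (s_3, s_4) = (0, 2) (two consecutive terms determine the rest), the sequence is eventually periodic: after a pre-period of length 2 it cycles with period 8.
For n ≥ 3, s_n depends only on (n - 3) mod 8. (453 - 3) mod 8 = 2, so s_{453} = s_5 = 2.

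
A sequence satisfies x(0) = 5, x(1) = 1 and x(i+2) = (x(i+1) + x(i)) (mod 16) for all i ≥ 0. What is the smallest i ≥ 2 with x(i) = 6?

2

We have x(0) = 5,  x(1) = 1,  x(2) = 6,  x(3) = 7,  x(4) = 13,  x(5) = 4,  x(6) = 1,  x(7) = 5,  x(8) = 6,  x(9) = 11,  x(10) = 1,  x(11) = 12,  x(12) = 13,  x(13) = 9,  x(14) = 6,  x(15) = 15,  x(16) = 5,  x(17) = 4,  x(18) = 9,  x(19) = 13,  x(20) = 6,  x(21) = 3,  x(22) = 9,  x(23) = 12,  x(24) = 5,  x(25) = 1.
The sequence repeats with period 24.
The value 6 first appears (with i ≥ 2) at x(2).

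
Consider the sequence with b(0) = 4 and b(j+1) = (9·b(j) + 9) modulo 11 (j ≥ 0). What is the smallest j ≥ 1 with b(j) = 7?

b(0) = 4; b(1) = 1; b(2) = 7; b(3) = 6; b(4) = 8; b(5) = 4.
Since b(5) = b(0) = 4, the sequence is periodic with period 5.
The value 7 first appears (with j ≥ 1) at b(2).

2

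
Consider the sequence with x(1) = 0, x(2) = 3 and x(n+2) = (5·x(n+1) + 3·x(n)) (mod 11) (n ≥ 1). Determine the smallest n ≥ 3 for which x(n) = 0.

We have x(1) = 0; x(2) = 3; x(3) = 4; x(4) = 7; x(5) = 3; x(6) = 3; x(7) = 2; x(8) = 8; x(9) = 2; x(10) = 1; x(11) = 0; x(12) = 3.
The sequence repeats with period 10.
The value 0 next appears (with n ≥ 3) at x(11).

11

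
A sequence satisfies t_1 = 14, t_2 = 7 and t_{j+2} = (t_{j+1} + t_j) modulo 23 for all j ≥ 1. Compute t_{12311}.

2

t_1 = 14,  t_2 = 7,  t_3 = 21,  t_4 = 5,  t_5 = 3,  t_6 = 8,  t_7 = 11,  t_8 = 19,  t_9 = 7,  t_{10} = 3,  t_{11} = 10,  t_{12} = 13,  t_{13} = 0,  t_{14} = 13,  t_{15} = 13,  t_{16} = 3,  t_{17} = 16,  t_{18} = 19,  t_{19} = 12,  t_{20} = 8,  t_{21} = 20,  t_{22} = 5,  t_{23} = 2,  t_{24} = 7,  t_{25} = 9,  t_{26} = 16,  t_{27} = 2,  t_{28} = 18,  t_{29} = 20,  t_{30} = 15,  t_{31} = 12,  t_{32} = 4,  t_{33} = 16,  t_{34} = 20,  t_{35} = 13,  t_{36} = 10,  t_{37} = 0,  t_{38} = 10,  t_{39} = 10,  t_{40} = 20,  t_{41} = 7,  t_{42} = 4,  t_{43} = 11,  t_{44} = 15,  t_{45} = 3,  t_{46} = 18,  t_{47} = 21,  t_{48} = 16,  t_{49} = 14,  t_{50} = 7.
Since (t_{49}, t_{50}) = (t_1, t_2) = (14, 7) (two consecutive terms determine the rest), the sequence is periodic with period 48.
So t_{12311} = t_{1 + ((12311-1) mod 48)} = t_{23} = 2.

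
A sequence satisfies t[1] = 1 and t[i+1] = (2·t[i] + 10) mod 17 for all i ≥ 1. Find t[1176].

Computing terms: t[1] = 1,  t[2] = 12,  t[3] = 0,  t[4] = 10,  t[5] = 13,  t[6] = 2,  t[7] = 14,  t[8] = 4,  t[9] = 1.
The sequence repeats with period 8.
(1176 - 1) mod 8 = 7, so t[1176] = t[8] = 4.

4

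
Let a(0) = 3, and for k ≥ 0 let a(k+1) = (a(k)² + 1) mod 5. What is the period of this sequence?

Computing terms: a(0) = 3; a(1) = 0; a(2) = 1; a(3) = 2; a(4) = 0.
Since a(4) = a(1) = 0, the sequence is eventually periodic: after a pre-period of length 1 it cycles with period 3.

3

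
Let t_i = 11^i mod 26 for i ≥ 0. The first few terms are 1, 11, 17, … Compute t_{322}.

23

Computing terms: t_0 = 1,  t_1 = 11,  t_2 = 17,  t_3 = 5,  t_4 = 3,  t_5 = 7,  t_6 = 25,  t_7 = 15,  t_8 = 9,  t_9 = 21,  t_{10} = 23,  t_{11} = 19,  t_{12} = 1.
The sequence repeats with period 12.
(322 - 0) mod 12 = 10, so t_{322} = t_{10} = 23.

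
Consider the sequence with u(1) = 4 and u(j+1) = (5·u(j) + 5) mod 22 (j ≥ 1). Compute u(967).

We have u(1) = 4; u(2) = 3; u(3) = 20; u(4) = 17; u(5) = 2; u(6) = 15; u(7) = 14; u(8) = 9; u(9) = 6; u(10) = 13; u(11) = 4.
Since u(11) = u(1) = 4, the sequence is periodic with period 10.
So u(967) = u(1 + ((967-1) mod 10)) = u(7) = 14.

14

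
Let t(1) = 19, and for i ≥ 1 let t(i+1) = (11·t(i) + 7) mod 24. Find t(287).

Computing terms: t(1) = 19, t(2) = 0, t(3) = 7, t(4) = 12, t(5) = 19.
Since t(5) = t(1) = 19, the sequence is periodic with period 4.
(287 - 1) mod 4 = 2, so t(287) = t(3) = 7.

7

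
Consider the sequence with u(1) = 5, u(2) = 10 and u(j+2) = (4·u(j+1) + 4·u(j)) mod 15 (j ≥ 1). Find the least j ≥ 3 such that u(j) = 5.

6

Listing terms: u(1) = 5, u(2) = 10, u(3) = 0, u(4) = 10, u(5) = 10, u(6) = 5, u(7) = 0, u(8) = 5, u(9) = 5, u(10) = 10.
Since (u(9), u(10)) = (u(1), u(2)) = (5, 10) (two consecutive terms determine the rest), the sequence is periodic with period 8.
The value 5 first appears (with j ≥ 3) at u(6).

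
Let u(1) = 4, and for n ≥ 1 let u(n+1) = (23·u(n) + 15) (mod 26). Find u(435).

6

Listing terms: u(1) = 4; u(2) = 3; u(3) = 6; u(4) = 23; u(5) = 24; u(6) = 21; u(7) = 4.
Since u(7) = u(1) = 4, the sequence is periodic with period 6.
So u(435) = u(1 + ((435-1) mod 6)) = u(3) = 6.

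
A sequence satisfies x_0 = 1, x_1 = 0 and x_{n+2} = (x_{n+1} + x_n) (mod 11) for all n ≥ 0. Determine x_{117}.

8

Computing terms: x_0 = 1,  x_1 = 0,  x_2 = 1,  x_3 = 1,  x_4 = 2,  x_5 = 3,  x_6 = 5,  x_7 = 8,  x_8 = 2,  x_9 = 10,  x_{10} = 1,  x_{11} = 0.
Since (x_{10}, x_{11}) = (x_0, x_1) = (1, 0) (two consecutive terms determine the rest), the sequence is periodic with period 10.
So x_{117} = x_{0 + ((117-0) mod 10)} = x_7 = 8.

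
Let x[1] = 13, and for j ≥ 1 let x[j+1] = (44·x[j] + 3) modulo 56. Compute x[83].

Computing terms: x[1] = 13; x[2] = 15; x[3] = 47; x[4] = 55; x[5] = 15.
Since x[5] = x[2] = 15, the sequence is eventually periodic: after a pre-period of length 1 it cycles with period 3.
For j ≥ 2, x[j] depends only on (j - 2) mod 3. (83 - 2) mod 3 = 0, so x[83] = x[2] = 15.

15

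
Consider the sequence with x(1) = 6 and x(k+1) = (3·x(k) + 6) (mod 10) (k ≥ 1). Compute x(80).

0

We have x(1) = 6; x(2) = 4; x(3) = 8; x(4) = 0; x(5) = 6.
The sequence repeats with period 4.
So x(80) = x(1 + ((80-1) mod 4)) = x(4) = 0.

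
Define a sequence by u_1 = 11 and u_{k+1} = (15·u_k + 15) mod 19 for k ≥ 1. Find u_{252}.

Computing terms: u_1 = 11,  u_2 = 9,  u_3 = 17,  u_4 = 4,  u_5 = 18,  u_6 = 0,  u_7 = 15,  u_8 = 12,  u_9 = 5,  u_{10} = 14,  u_{11} = 16,  u_{12} = 8,  u_{13} = 2,  u_{14} = 7,  u_{15} = 6,  u_{16} = 10,  u_{17} = 13,  u_{18} = 1,  u_{19} = 11.
The sequence repeats with period 18.
So u_{252} = u_{1 + ((252-1) mod 18)} = u_{18} = 1.

1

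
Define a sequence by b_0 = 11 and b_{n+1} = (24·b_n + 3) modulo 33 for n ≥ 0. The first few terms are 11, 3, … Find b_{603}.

21

b_0 = 11, b_1 = 3, b_2 = 9, b_3 = 21, b_4 = 12, b_5 = 27, b_6 = 24, b_7 = 18, b_8 = 6, b_9 = 15, b_{10} = 0, b_{11} = 3.
Since b_{11} = b_1 = 3, the sequence is eventually periodic: after a pre-period of length 1 it cycles with period 10.
For n ≥ 1, b_n depends only on (n - 1) mod 10. (603 - 1) mod 10 = 2, so b_{603} = b_3 = 21.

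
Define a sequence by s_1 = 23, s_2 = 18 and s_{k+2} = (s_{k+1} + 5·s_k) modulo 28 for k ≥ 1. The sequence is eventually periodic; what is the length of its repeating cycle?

We have s_1 = 23; s_2 = 18; s_3 = 21; s_4 = 27; s_5 = 20; s_6 = 15; s_7 = 3; s_8 = 22; s_9 = 9; s_{10} = 7; s_{11} = 24; s_{12} = 3; s_{13} = 11; s_{14} = 26; s_{15} = 25; s_{16} = 15; s_{17} = 0; s_{18} = 19; s_{19} = 19; s_{20} = 2; s_{21} = 13; s_{22} = 23; s_{23} = 4; s_{24} = 7; s_{25} = 27; s_{26} = 6; s_{27} = 1; s_{28} = 3; s_{29} = 8; s_{30} = 23; s_{31} = 7; s_{32} = 10; s_{33} = 17; s_{34} = 11; s_{35} = 12; s_{36} = 11; s_{37} = 15; s_{38} = 14; s_{39} = 5; s_{40} = 19; s_{41} = 16; s_{42} = 27; s_{43} = 23; s_{44} = 18.
The sequence repeats with period 42.

42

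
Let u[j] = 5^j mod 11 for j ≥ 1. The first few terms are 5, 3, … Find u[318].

4

We have u[1] = 5, u[2] = 3, u[3] = 4, u[4] = 9, u[5] = 1, u[6] = 5.
The sequence repeats with period 5.
(318 - 1) mod 5 = 2, so u[318] = u[3] = 4.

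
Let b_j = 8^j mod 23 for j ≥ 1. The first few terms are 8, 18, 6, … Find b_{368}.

Listing terms: b_1 = 8; b_2 = 18; b_3 = 6; b_4 = 2; b_5 = 16; b_6 = 13; b_7 = 12; b_8 = 4; b_9 = 9; b_{10} = 3; b_{11} = 1; b_{12} = 8.
The sequence repeats with period 11.
(368 - 1) mod 11 = 4, so b_{368} = b_5 = 16.

16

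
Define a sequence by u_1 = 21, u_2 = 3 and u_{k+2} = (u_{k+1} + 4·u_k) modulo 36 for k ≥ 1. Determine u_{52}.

27

Listing terms: u_1 = 21,  u_2 = 3,  u_3 = 15,  u_4 = 27,  u_5 = 15,  u_6 = 15,  u_7 = 3,  u_8 = 27,  u_9 = 3,  u_{10} = 3,  u_{11} = 15.
Since (u_{10}, u_{11}) = (u_2, u_3) = (3, 15) (two consecutive terms determine the rest), the sequence is eventually periodic: after a pre-period of length 1 it cycles with period 8.
For k ≥ 2, u_k depends only on (k - 2) mod 8. (52 - 2) mod 8 = 2, so u_{52} = u_4 = 27.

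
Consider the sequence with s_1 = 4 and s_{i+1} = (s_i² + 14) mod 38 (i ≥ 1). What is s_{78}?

30

We have s_1 = 4; s_2 = 30; s_3 = 2; s_4 = 18; s_5 = 34; s_6 = 30.
Since s_6 = s_2 = 30, the sequence is eventually periodic: after a pre-period of length 1 it cycles with period 4.
For i ≥ 2, s_i depends only on (i - 2) mod 4. (78 - 2) mod 4 = 0, so s_{78} = s_2 = 30.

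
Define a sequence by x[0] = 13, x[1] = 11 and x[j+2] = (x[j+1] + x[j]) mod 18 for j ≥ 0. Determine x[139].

Listing terms: x[0] = 13, x[1] = 11, x[2] = 6, x[3] = 17, x[4] = 5, x[5] = 4, x[6] = 9, x[7] = 13, x[8] = 4, x[9] = 17, x[10] = 3, x[11] = 2, x[12] = 5, x[13] = 7, x[14] = 12, x[15] = 1, x[16] = 13, x[17] = 14, x[18] = 9, x[19] = 5, x[20] = 14, x[21] = 1, x[22] = 15, x[23] = 16, x[24] = 13, x[25] = 11.
The sequence repeats with period 24.
So x[139] = x[0 + ((139-0) mod 24)] = x[19] = 5.

5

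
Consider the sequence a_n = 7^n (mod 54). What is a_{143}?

a_0 = 1, a_1 = 7, a_2 = 49, a_3 = 19, a_4 = 25, a_5 = 13, a_6 = 37, a_7 = 43, a_8 = 31, a_9 = 1.
Since a_9 = a_0 = 1, the sequence is periodic with period 9.
So a_{143} = a_{0 + ((143-0) mod 9)} = a_8 = 31.

31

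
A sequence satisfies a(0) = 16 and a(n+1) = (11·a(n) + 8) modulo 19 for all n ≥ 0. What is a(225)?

16

Computing terms: a(0) = 16, a(1) = 13, a(2) = 18, a(3) = 16.
Since a(3) = a(0) = 16, the sequence is periodic with period 3.
(225 - 0) mod 3 = 0, so a(225) = a(0) = 16.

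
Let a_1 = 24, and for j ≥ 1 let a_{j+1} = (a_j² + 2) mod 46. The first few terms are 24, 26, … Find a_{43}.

We have a_1 = 24,  a_2 = 26,  a_3 = 34,  a_4 = 8,  a_5 = 20,  a_6 = 34.
Since a_6 = a_3 = 34, the sequence is eventually periodic: after a pre-period of length 2 it cycles with period 3.
For j ≥ 3, a_j depends only on (j - 3) mod 3. (43 - 3) mod 3 = 1, so a_{43} = a_4 = 8.

8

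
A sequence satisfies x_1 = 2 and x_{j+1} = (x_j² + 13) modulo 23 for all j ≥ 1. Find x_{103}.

3

Listing terms: x_1 = 2, x_2 = 17, x_3 = 3, x_4 = 22, x_5 = 14, x_6 = 2.
Since x_6 = x_1 = 2, the sequence is periodic with period 5.
(103 - 1) mod 5 = 2, so x_{103} = x_3 = 3.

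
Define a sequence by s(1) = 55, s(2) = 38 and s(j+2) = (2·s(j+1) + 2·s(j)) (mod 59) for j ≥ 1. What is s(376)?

Listing terms: s(1) = 55,  s(2) = 38,  s(3) = 9,  s(4) = 35,  s(5) = 29,  s(6) = 10,  s(7) = 19,  s(8) = 58,  s(9) = 36,  s(10) = 11,  s(11) = 35,  s(12) = 33,  s(13) = 18,  s(14) = 43,  s(15) = 4,  s(16) = 35,  s(17) = 19,  s(18) = 49,  s(19) = 18,  s(20) = 16,  s(21) = 9,  s(22) = 50,  s(23) = 0,  s(24) = 41,  s(25) = 23,  s(26) = 10,  s(27) = 7,  s(28) = 34,  s(29) = 23,  s(30) = 55,  s(31) = 38.
Since (s(30), s(31)) = (s(1), s(2)) = (55, 38) (two consecutive terms determine the rest), the sequence is periodic with period 29.
So s(376) = s(1 + ((376-1) mod 29)) = s(28) = 34.

34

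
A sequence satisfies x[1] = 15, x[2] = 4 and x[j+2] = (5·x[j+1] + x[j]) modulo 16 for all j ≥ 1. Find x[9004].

x[1] = 15; x[2] = 4; x[3] = 3; x[4] = 3; x[5] = 2; x[6] = 13; x[7] = 3; x[8] = 12; x[9] = 15; x[10] = 7; x[11] = 2; x[12] = 1; x[13] = 7; x[14] = 4; x[15] = 11; x[16] = 11; x[17] = 2; x[18] = 5; x[19] = 11; x[20] = 12; x[21] = 7; x[22] = 15; x[23] = 2; x[24] = 9; x[25] = 15; x[26] = 4.
Since (x[25], x[26]) = (x[1], x[2]) = (15, 4) (two consecutive terms determine the rest), the sequence is periodic with period 24.
(9004 - 1) mod 24 = 3, so x[9004] = x[4] = 3.

3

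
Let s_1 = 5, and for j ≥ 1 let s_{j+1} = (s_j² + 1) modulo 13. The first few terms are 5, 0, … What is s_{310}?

s_1 = 5,  s_2 = 0,  s_3 = 1,  s_4 = 2,  s_5 = 5.
Since s_5 = s_1 = 5, the sequence is periodic with period 4.
(310 - 1) mod 4 = 1, so s_{310} = s_2 = 0.

0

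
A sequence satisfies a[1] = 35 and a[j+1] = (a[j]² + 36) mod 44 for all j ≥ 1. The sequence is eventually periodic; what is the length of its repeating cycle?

Listing terms: a[1] = 35,  a[2] = 29,  a[3] = 41,  a[4] = 1,  a[5] = 37,  a[6] = 41.
Since a[6] = a[3] = 41, the sequence is eventually periodic: after a pre-period of length 2 it cycles with period 3.

3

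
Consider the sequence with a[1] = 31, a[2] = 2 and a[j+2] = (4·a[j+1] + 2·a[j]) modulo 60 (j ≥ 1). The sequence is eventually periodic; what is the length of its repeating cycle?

a[1] = 31, a[2] = 2, a[3] = 10, a[4] = 44, a[5] = 16, a[6] = 32, a[7] = 40, a[8] = 44, a[9] = 16.
Since (a[8], a[9]) = (a[4], a[5]) = (44, 16) (two consecutive terms determine the rest), the sequence is eventually periodic: after a pre-period of length 3 it cycles with period 4.

4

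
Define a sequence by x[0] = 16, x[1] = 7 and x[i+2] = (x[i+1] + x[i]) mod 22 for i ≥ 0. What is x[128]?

We have x[0] = 16,  x[1] = 7,  x[2] = 1,  x[3] = 8,  x[4] = 9,  x[5] = 17,  x[6] = 4,  x[7] = 21,  x[8] = 3,  x[9] = 2,  x[10] = 5,  x[11] = 7,  x[12] = 12,  x[13] = 19,  x[14] = 9,  x[15] = 6,  x[16] = 15,  x[17] = 21,  x[18] = 14,  x[19] = 13,  x[20] = 5,  x[21] = 18,  x[22] = 1,  x[23] = 19,  x[24] = 20,  x[25] = 17,  x[26] = 15,  x[27] = 10,  x[28] = 3,  x[29] = 13,  x[30] = 16,  x[31] = 7.
Since (x[30], x[31]) = (x[0], x[1]) = (16, 7) (two consecutive terms determine the rest), the sequence is periodic with period 30.
(128 - 0) mod 30 = 8, so x[128] = x[8] = 3.

3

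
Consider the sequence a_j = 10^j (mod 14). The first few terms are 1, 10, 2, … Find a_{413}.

12

a_0 = 1; a_1 = 10; a_2 = 2; a_3 = 6; a_4 = 4; a_5 = 12; a_6 = 8; a_7 = 10.
Since a_7 = a_1 = 10, the sequence is eventually periodic: after a pre-period of length 1 it cycles with period 6.
For j ≥ 1, a_j depends only on (j - 1) mod 6. (413 - 1) mod 6 = 4, so a_{413} = a_5 = 12.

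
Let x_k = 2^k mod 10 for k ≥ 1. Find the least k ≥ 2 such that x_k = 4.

2

x_1 = 2,  x_2 = 4,  x_3 = 8,  x_4 = 6,  x_5 = 2.
The sequence repeats with period 4.
The value 4 first appears (with k ≥ 2) at x_2.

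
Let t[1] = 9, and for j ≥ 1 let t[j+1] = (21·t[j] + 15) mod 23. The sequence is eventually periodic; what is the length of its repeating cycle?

22

Computing terms: t[1] = 9,  t[2] = 20,  t[3] = 21,  t[4] = 19,  t[5] = 0,  t[6] = 15,  t[7] = 8,  t[8] = 22,  t[9] = 17,  t[10] = 4,  t[11] = 7,  t[12] = 1,  t[13] = 13,  t[14] = 12,  t[15] = 14,  t[16] = 10,  t[17] = 18,  t[18] = 2,  t[19] = 11,  t[20] = 16,  t[21] = 6,  t[22] = 3,  t[23] = 9.
The sequence repeats with period 22.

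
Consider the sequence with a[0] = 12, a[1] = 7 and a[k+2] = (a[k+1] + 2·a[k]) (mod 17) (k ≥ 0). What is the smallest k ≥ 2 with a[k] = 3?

6

We have a[0] = 12; a[1] = 7; a[2] = 14; a[3] = 11; a[4] = 5; a[5] = 10; a[6] = 3; a[7] = 6; a[8] = 12; a[9] = 7.
Since (a[8], a[9]) = (a[0], a[1]) = (12, 7) (two consecutive terms determine the rest), the sequence is periodic with period 8.
The value 3 first appears (with k ≥ 2) at a[6].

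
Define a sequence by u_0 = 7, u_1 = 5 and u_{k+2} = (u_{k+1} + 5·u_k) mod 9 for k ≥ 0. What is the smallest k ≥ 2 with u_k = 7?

Listing terms: u_0 = 7,  u_1 = 5,  u_2 = 4,  u_3 = 2,  u_4 = 4,  u_5 = 5,  u_6 = 7,  u_7 = 5.
Since (u_6, u_7) = (u_0, u_1) = (7, 5) (two consecutive terms determine the rest), the sequence is periodic with period 6.
The value 7 next appears (with k ≥ 2) at u_6.

6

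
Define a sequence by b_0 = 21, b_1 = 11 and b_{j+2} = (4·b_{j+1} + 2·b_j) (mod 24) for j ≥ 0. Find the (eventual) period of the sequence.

6

Listing terms: b_0 = 21,  b_1 = 11,  b_2 = 14,  b_3 = 6,  b_4 = 4,  b_5 = 4,  b_6 = 0,  b_7 = 8,  b_8 = 8,  b_9 = 0,  b_{10} = 16,  b_{11} = 16,  b_{12} = 0,  b_{13} = 8.
Since (b_{12}, b_{13}) = (b_6, b_7) = (0, 8) (two consecutive terms determine the rest), the sequence is eventually periodic: after a pre-period of length 6 it cycles with period 6.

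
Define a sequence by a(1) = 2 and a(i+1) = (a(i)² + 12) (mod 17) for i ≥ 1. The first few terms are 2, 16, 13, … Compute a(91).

a(1) = 2,  a(2) = 16,  a(3) = 13,  a(4) = 11,  a(5) = 14,  a(6) = 4,  a(7) = 11.
Since a(7) = a(4) = 11, the sequence is eventually periodic: after a pre-period of length 3 it cycles with period 3.
For i ≥ 4, a(i) depends only on (i - 4) mod 3. (91 - 4) mod 3 = 0, so a(91) = a(4) = 11.

11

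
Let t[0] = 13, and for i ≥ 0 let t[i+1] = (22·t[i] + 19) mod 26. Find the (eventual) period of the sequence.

t[0] = 13, t[1] = 19, t[2] = 21, t[3] = 13.
The sequence repeats with period 3.

3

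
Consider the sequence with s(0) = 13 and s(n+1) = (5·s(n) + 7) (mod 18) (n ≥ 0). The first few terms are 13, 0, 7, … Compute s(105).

We have s(0) = 13, s(1) = 0, s(2) = 7, s(3) = 6, s(4) = 1, s(5) = 12, s(6) = 13.
Since s(6) = s(0) = 13, the sequence is periodic with period 6.
(105 - 0) mod 6 = 3, so s(105) = s(3) = 6.

6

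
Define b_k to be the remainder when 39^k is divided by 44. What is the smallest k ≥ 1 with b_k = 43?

Computing terms: b_0 = 1, b_1 = 39, b_2 = 25, b_3 = 7, b_4 = 9, b_5 = 43, b_6 = 5, b_7 = 19, b_8 = 37, b_9 = 35, b_{10} = 1.
Since b_{10} = b_0 = 1, the sequence is periodic with period 10.
The value 43 first appears (with k ≥ 1) at b_5.

5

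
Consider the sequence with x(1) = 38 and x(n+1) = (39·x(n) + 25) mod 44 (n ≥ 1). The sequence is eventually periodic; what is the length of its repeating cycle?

10

Listing terms: x(1) = 38, x(2) = 11, x(3) = 14, x(4) = 43, x(5) = 30, x(6) = 7, x(7) = 34, x(8) = 31, x(9) = 2, x(10) = 15, x(11) = 38.
Since x(11) = x(1) = 38, the sequence is periodic with period 10.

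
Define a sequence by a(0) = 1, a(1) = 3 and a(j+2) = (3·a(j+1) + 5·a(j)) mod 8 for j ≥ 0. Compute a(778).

Listing terms: a(0) = 1, a(1) = 3, a(2) = 6, a(3) = 1, a(4) = 1, a(5) = 0, a(6) = 5, a(7) = 7, a(8) = 6, a(9) = 5, a(10) = 5, a(11) = 0, a(12) = 1, a(13) = 3.
Since (a(12), a(13)) = (a(0), a(1)) = (1, 3) (two consecutive terms determine the rest), the sequence is periodic with period 12.
(778 - 0) mod 12 = 10, so a(778) = a(10) = 5.

5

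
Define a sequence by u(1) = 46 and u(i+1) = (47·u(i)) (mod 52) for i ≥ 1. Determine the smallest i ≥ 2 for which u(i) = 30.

2

Listing terms: u(1) = 46; u(2) = 30; u(3) = 6; u(4) = 22; u(5) = 46.
Since u(5) = u(1) = 46, the sequence is periodic with period 4.
The value 30 first appears (with i ≥ 2) at u(2).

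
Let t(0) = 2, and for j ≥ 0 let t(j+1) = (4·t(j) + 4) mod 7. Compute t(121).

5

t(0) = 2, t(1) = 5, t(2) = 3, t(3) = 2.
The sequence repeats with period 3.
(121 - 0) mod 3 = 1, so t(121) = t(1) = 5.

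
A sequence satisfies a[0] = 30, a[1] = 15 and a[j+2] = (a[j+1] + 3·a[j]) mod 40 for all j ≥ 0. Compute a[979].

Listing terms: a[0] = 30; a[1] = 15; a[2] = 25; a[3] = 30; a[4] = 25; a[5] = 35; a[6] = 30; a[7] = 15.
The sequence repeats with period 6.
So a[979] = a[0 + ((979-0) mod 6)] = a[1] = 15.

15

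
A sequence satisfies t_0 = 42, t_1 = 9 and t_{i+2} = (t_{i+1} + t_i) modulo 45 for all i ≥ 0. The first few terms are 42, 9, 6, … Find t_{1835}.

Listing terms: t_0 = 42; t_1 = 9; t_2 = 6; t_3 = 15; t_4 = 21; t_5 = 36; t_6 = 12; t_7 = 3; t_8 = 15; t_9 = 18; t_{10} = 33; t_{11} = 6; t_{12} = 39; t_{13} = 0; t_{14} = 39; t_{15} = 39; t_{16} = 33; t_{17} = 27; t_{18} = 15; t_{19} = 42; t_{20} = 12; t_{21} = 9; t_{22} = 21; t_{23} = 30; t_{24} = 6; t_{25} = 36; t_{26} = 42; t_{27} = 33; t_{28} = 30; t_{29} = 18; t_{30} = 3; t_{31} = 21; t_{32} = 24; t_{33} = 0; t_{34} = 24; t_{35} = 24; t_{36} = 3; t_{37} = 27; t_{38} = 30; t_{39} = 12; t_{40} = 42; t_{41} = 9.
Since (t_{40}, t_{41}) = (t_0, t_1) = (42, 9) (two consecutive terms determine the rest), the sequence is periodic with period 40.
(1835 - 0) mod 40 = 35, so t_{1835} = t_{35} = 24.

24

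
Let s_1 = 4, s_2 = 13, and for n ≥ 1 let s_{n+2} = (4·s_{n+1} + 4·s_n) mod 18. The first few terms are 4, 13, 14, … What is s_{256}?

0

s_1 = 4; s_2 = 13; s_3 = 14; s_4 = 0; s_5 = 2; s_6 = 8; s_7 = 4; s_8 = 12; s_9 = 10; s_{10} = 16; s_{11} = 14; s_{12} = 12; s_{13} = 14; s_{14} = 14; s_{15} = 4; s_{16} = 0; s_{17} = 16; s_{18} = 10; s_{19} = 14; s_{20} = 6; s_{21} = 8; s_{22} = 2; s_{23} = 4; s_{24} = 6; s_{25} = 4; s_{26} = 4; s_{27} = 14; s_{28} = 0.
Since (s_{27}, s_{28}) = (s_3, s_4) = (14, 0) (two consecutive terms determine the rest), the sequence is eventually periodic: after a pre-period of length 2 it cycles with period 24.
For n ≥ 3, s_n depends only on (n - 3) mod 24. (256 - 3) mod 24 = 13, so s_{256} = s_{16} = 0.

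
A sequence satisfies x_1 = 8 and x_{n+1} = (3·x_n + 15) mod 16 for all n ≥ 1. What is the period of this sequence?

8

Listing terms: x_1 = 8; x_2 = 7; x_3 = 4; x_4 = 11; x_5 = 0; x_6 = 15; x_7 = 12; x_8 = 3; x_9 = 8.
Since x_9 = x_1 = 8, the sequence is periodic with period 8.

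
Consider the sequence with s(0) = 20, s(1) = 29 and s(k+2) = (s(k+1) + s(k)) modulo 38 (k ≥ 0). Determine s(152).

33

s(0) = 20,  s(1) = 29,  s(2) = 11,  s(3) = 2,  s(4) = 13,  s(5) = 15,  s(6) = 28,  s(7) = 5,  s(8) = 33,  s(9) = 0,  s(10) = 33,  s(11) = 33,  s(12) = 28,  s(13) = 23,  s(14) = 13,  s(15) = 36,  s(16) = 11,  s(17) = 9,  s(18) = 20,  s(19) = 29.
The sequence repeats with period 18.
(152 - 0) mod 18 = 8, so s(152) = s(8) = 33.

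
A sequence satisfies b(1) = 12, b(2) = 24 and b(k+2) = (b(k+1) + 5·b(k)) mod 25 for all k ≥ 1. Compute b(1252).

We have b(1) = 12,  b(2) = 24,  b(3) = 9,  b(4) = 4,  b(5) = 24,  b(6) = 19,  b(7) = 14,  b(8) = 9,  b(9) = 4.
Since (b(8), b(9)) = (b(3), b(4)) = (9, 4) (two consecutive terms determine the rest), the sequence is eventually periodic: after a pre-period of length 2 it cycles with period 5.
For k ≥ 3, b(k) depends only on (k - 3) mod 5. (1252 - 3) mod 5 = 4, so b(1252) = b(7) = 14.

14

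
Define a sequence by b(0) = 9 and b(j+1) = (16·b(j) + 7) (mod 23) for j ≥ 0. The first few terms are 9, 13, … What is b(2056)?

We have b(0) = 9, b(1) = 13, b(2) = 8, b(3) = 20, b(4) = 5, b(5) = 18, b(6) = 19, b(7) = 12, b(8) = 15, b(9) = 17, b(10) = 3, b(11) = 9.
The sequence repeats with period 11.
So b(2056) = b(0 + ((2056-0) mod 11)) = b(10) = 3.

3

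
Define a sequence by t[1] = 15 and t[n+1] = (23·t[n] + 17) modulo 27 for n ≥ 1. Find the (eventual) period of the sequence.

Listing terms: t[1] = 15; t[2] = 11; t[3] = 0; t[4] = 17; t[5] = 3; t[6] = 5; t[7] = 24; t[8] = 2; t[9] = 9; t[10] = 8; t[11] = 12; t[12] = 23; t[13] = 6; t[14] = 20; t[15] = 18; t[16] = 26; t[17] = 21; t[18] = 14; t[19] = 15.
The sequence repeats with period 18.

18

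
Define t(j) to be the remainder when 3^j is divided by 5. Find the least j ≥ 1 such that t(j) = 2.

3

We have t(0) = 1,  t(1) = 3,  t(2) = 4,  t(3) = 2,  t(4) = 1.
The sequence repeats with period 4.
The value 2 first appears (with j ≥ 1) at t(3).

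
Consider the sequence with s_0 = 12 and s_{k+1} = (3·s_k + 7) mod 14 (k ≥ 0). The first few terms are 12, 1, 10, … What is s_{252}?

s_0 = 12, s_1 = 1, s_2 = 10, s_3 = 9, s_4 = 6, s_5 = 11, s_6 = 12.
The sequence repeats with period 6.
(252 - 0) mod 6 = 0, so s_{252} = s_0 = 12.

12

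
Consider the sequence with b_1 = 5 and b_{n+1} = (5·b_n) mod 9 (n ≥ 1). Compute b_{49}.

5

Computing terms: b_1 = 5,  b_2 = 7,  b_3 = 8,  b_4 = 4,  b_5 = 2,  b_6 = 1,  b_7 = 5.
The sequence repeats with period 6.
So b_{49} = b_{1 + ((49-1) mod 6)} = b_1 = 5.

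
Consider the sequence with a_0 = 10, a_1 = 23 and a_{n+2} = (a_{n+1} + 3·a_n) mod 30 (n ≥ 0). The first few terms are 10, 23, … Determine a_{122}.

Computing terms: a_0 = 10; a_1 = 23; a_2 = 23; a_3 = 2; a_4 = 11; a_5 = 17; a_6 = 20; a_7 = 11; a_8 = 11; a_9 = 14; a_{10} = 17; a_{11} = 29; a_{12} = 20; a_{13} = 17; a_{14} = 17; a_{15} = 8; a_{16} = 29; a_{17} = 23; a_{18} = 20; a_{19} = 29; a_{20} = 29; a_{21} = 26; a_{22} = 23; a_{23} = 11; a_{24} = 20; a_{25} = 23; a_{26} = 23.
Since (a_{25}, a_{26}) = (a_1, a_2) = (23, 23) (two consecutive terms determine the rest), the sequence is eventually periodic: after a pre-period of length 1 it cycles with period 24.
For n ≥ 1, a_n depends only on (n - 1) mod 24. (122 - 1) mod 24 = 1, so a_{122} = a_2 = 23.

23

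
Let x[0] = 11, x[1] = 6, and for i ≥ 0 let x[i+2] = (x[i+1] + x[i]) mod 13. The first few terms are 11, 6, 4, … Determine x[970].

We have x[0] = 11; x[1] = 6; x[2] = 4; x[3] = 10; x[4] = 1; x[5] = 11; x[6] = 12; x[7] = 10; x[8] = 9; x[9] = 6; x[10] = 2; x[11] = 8; x[12] = 10; x[13] = 5; x[14] = 2; x[15] = 7; x[16] = 9; x[17] = 3; x[18] = 12; x[19] = 2; x[20] = 1; x[21] = 3; x[22] = 4; x[23] = 7; x[24] = 11; x[25] = 5; x[26] = 3; x[27] = 8; x[28] = 11; x[29] = 6.
The sequence repeats with period 28.
(970 - 0) mod 28 = 18, so x[970] = x[18] = 12.

12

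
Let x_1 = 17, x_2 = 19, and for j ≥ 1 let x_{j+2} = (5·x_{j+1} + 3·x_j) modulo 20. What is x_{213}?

18

Computing terms: x_1 = 17; x_2 = 19; x_3 = 6; x_4 = 7; x_5 = 13; x_6 = 6; x_7 = 9; x_8 = 3; x_9 = 2; x_{10} = 19; x_{11} = 1; x_{12} = 2; x_{13} = 13; x_{14} = 11; x_{15} = 14; x_{16} = 3; x_{17} = 17; x_{18} = 14; x_{19} = 1; x_{20} = 7; x_{21} = 18; x_{22} = 11; x_{23} = 9; x_{24} = 18; x_{25} = 17; x_{26} = 19.
Since (x_{25}, x_{26}) = (x_1, x_2) = (17, 19) (two consecutive terms determine the rest), the sequence is periodic with period 24.
So x_{213} = x_{1 + ((213-1) mod 24)} = x_{21} = 18.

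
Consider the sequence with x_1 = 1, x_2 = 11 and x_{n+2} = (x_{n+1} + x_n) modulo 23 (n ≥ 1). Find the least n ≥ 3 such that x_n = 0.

x_1 = 1,  x_2 = 11,  x_3 = 12,  x_4 = 0,  x_5 = 12,  x_6 = 12,  x_7 = 1,  x_8 = 13,  x_9 = 14,  x_{10} = 4,  x_{11} = 18,  x_{12} = 22,  x_{13} = 17,  x_{14} = 16,  x_{15} = 10,  x_{16} = 3,  x_{17} = 13,  x_{18} = 16,  x_{19} = 6,  x_{20} = 22,  x_{21} = 5,  x_{22} = 4,  x_{23} = 9,  x_{24} = 13,  x_{25} = 22,  x_{26} = 12,  x_{27} = 11,  x_{28} = 0,  x_{29} = 11,  x_{30} = 11,  x_{31} = 22,  x_{32} = 10,  x_{33} = 9,  x_{34} = 19,  x_{35} = 5,  x_{36} = 1,  x_{37} = 6,  x_{38} = 7,  x_{39} = 13,  x_{40} = 20,  x_{41} = 10,  x_{42} = 7,  x_{43} = 17,  x_{44} = 1,  x_{45} = 18,  x_{46} = 19,  x_{47} = 14,  x_{48} = 10,  x_{49} = 1,  x_{50} = 11.
The sequence repeats with period 48.
The value 0 first appears (with n ≥ 3) at x_4.

4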